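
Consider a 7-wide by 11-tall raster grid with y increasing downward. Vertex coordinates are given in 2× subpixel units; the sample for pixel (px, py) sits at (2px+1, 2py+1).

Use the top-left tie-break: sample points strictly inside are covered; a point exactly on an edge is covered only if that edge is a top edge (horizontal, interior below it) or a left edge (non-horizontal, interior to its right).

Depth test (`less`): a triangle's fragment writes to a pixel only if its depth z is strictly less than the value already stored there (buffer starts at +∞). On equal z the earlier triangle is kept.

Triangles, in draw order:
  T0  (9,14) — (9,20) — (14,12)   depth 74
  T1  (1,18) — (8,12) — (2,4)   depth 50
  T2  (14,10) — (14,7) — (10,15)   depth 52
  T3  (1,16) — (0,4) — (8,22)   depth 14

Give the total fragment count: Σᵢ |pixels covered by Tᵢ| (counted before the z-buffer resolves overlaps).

T0:
  2·area = 30  (B↔C swapped to make it positive)
  edge (9, 14)→(14, 12): d=(5,-2) top-left  bias=+0
  edge (14, 12)→(9, 20): d=(-5,8) right/bottom  bias=-1
  edge (9, 20)→(9, 14): d=(0,-6) top-left  bias=+0
    (4,0)@(9, 1): e=[-65,95,0] → .  [on edge]
    (4,1)@(9, 3): e=[-55,85,0] → .  [on edge]
    (4,2)@(9, 5): e=[-45,75,0] → .  [on edge]
    (4,3)@(9, 7): e=[-35,65,0] → .  [on edge]
    (4,4)@(9, 9): e=[-25,55,0] → .  [on edge]
    (4,5)@(9, 11): e=[-15,45,0] → .  [on edge]
    (4,6)@(9, 13): e=[-5,35,0] → .  [on edge]
    (6,6)@(13, 13): e=[3,3,24] → X
    (4,7)@(9, 15): e=[5,25,0] → X  [on edge]
    (5,7)@(11, 15): e=[9,9,12] → X
    (6,7)@(13, 15): e=[13,-7,24] → .
    (4,8)@(9, 17): e=[15,15,0] → X  [on edge]
    (4,9)@(9, 19): e=[25,5,0] → X  [on edge]
    (4,10)@(9, 21): e=[35,-5,0] → .  [on edge]
  covered (5 px):
    . . . . . . .
    . . . . . . .
    . . . . . . .
    . . . . . . .
    . . . . . . .
    . . . . . . .
    . . . . . . X
    . . . . X X .
    . . . . X . .
    . . . . X . .
    . . . . . . .
T1:
  2·area = 92  (B↔C swapped to make it positive)
  edge (1, 18)→(2, 4): d=(1,-14) top-left  bias=+0
  edge (2, 4)→(8, 12): d=(6,8) right/bottom  bias=-1
  edge (8, 12)→(1, 18): d=(-7,6) right/bottom  bias=-1
    (1,3)@(3, 7): e=[17,10,65] → X
    (2,3)@(5, 7): e=[45,-6,53] → .
    (1,4)@(3, 9): e=[19,22,51] → X
    (2,4)@(5, 9): e=[47,6,39] → X
    (3,4)@(7, 9): e=[75,-10,27] → .
    (1,5)@(3, 11): e=[21,34,37] → X
    (3,5)@(7, 11): e=[77,2,13] → X
    (4,5)@(9, 11): e=[105,-14,1] → .
    (1,6)@(3, 13): e=[23,46,23] → X
    (3,6)@(7, 13): e=[79,14,-1] → .
    (1,7)@(3, 15): e=[25,58,9] → X
    (2,7)@(5, 15): e=[53,42,-3] → .
  covered (9 px):
    . . . . . . .
    . . . . . . .
    . . . . . . .
    . X . . . . .
    . X X . . . .
    . X X X . . .
    . X X . . . .
    . X . . . . .
    . . . . . . .
    . . . . . . .
    . . . . . . .
T2:
  2·area = 12  (B↔C swapped to make it positive)
  edge (14, 10)→(10, 15): d=(-4,5) right/bottom  bias=-1
  edge (10, 15)→(14, 7): d=(4,-8) top-left  bias=+0
  edge (14, 7)→(14, 10): d=(0,3) right/bottom  bias=-1
    (6,4)@(13, 9): e=[9,0,3] → X  [on edge]
    (6,5)@(13, 11): e=[1,8,3] → X
    (5,6)@(11, 13): e=[3,0,9] → X  [on edge]
    (6,6)@(13, 13): e=[-7,16,3] → .
    (5,7)@(11, 15): e=[-5,8,9] → .
    (4,8)@(9, 17): e=[-3,0,15] → .  [on edge]
    (3,10)@(7, 21): e=[-9,0,21] → .  [on edge]
  covered (3 px):
    . . . . . . .
    . . . . . . .
    . . . . . . .
    . . . . . . .
    . . . . . . X
    . . . . . . X
    . . . . . X .
    . . . . . . .
    . . . . . . .
    . . . . . . .
    . . . . . . .
T3:
  2·area = 78
  edge (1, 16)→(0, 4): d=(-1,-12) top-left  bias=+0
  edge (0, 4)→(8, 22): d=(8,18) right/bottom  bias=-1
  edge (8, 22)→(1, 16): d=(-7,-6) top-left  bias=+0
    (0,3)@(1, 7): e=[9,6,63] → X
    (1,3)@(3, 7): e=[33,-30,75] → .
    (0,4)@(1, 9): e=[7,22,49] → X
    (1,4)@(3, 9): e=[31,-14,61] → .
    (0,5)@(1, 11): e=[5,38,35] → X
    (1,5)@(3, 11): e=[29,2,47] → X
    (2,5)@(5, 11): e=[53,-34,59] → .
    (0,6)@(1, 13): e=[3,54,21] → X
    (2,6)@(5, 13): e=[51,-18,45] → .
    (0,7)@(1, 15): e=[1,70,7] → X
    (2,7)@(5, 15): e=[49,-2,31] → .
    (0,8)@(1, 17): e=[-1,86,-7] → .
  covered (12 px):
    . . . . . . .
    . . . . . . .
    . . . . . . .
    X . . . . . .
    X . . . . . .
    X X . . . . .
    X X . . . . .
    X X . . . . .
    . X X . . . .
    . . X . . . .
    . . . X . . .

Final: 29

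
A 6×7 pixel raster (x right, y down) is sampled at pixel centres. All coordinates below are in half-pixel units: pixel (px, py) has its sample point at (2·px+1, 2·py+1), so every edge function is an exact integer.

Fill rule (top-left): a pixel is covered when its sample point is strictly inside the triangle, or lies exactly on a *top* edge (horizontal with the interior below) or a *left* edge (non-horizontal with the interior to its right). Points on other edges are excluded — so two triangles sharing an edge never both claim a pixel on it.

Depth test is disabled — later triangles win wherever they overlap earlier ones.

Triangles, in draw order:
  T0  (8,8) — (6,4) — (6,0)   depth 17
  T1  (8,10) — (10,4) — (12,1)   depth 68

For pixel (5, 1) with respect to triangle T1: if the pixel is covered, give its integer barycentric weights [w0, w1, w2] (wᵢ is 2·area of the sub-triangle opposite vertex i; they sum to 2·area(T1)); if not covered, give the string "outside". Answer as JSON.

T0:
  2·area = 8
  edge (8, 8)→(6, 4): d=(-2,-4) top-left  bias=+0
  edge (6, 4)→(6, 0): d=(0,-4) top-left  bias=+0
  edge (6, 0)→(8, 8): d=(2,8) right/bottom  bias=-1
    (3,2)@(7, 5): e=[2,4,2] → X
    (4,2)@(9, 5): e=[10,12,-14] → .
    (3,3)@(7, 7): e=[-2,4,6] → .
  covered (1 px):
    . . . . . .
    . . . . . .
    . . . X . .
    . . . . . .
    . . . . . .
    . . . . . .
    . . . . . .
T1:
  2·area = 6
  edge (8, 10)→(10, 4): d=(2,-6) top-left  bias=+0
  edge (10, 4)→(12, 1): d=(2,-3) top-left  bias=+0
  edge (12, 1)→(8, 10): d=(-4,9) right/bottom  bias=-1
    (5,0)@(11, 1): e=[0,-3,9] → .  [on edge]
    (5,1)@(11, 3): e=[4,1,1] → X
    (5,2)@(11, 5): e=[8,5,-7] → .
    (4,3)@(9, 7): e=[0,3,3] → X  [on edge]
    (5,3)@(11, 7): e=[12,9,-15] → .
    (4,4)@(9, 9): e=[4,7,-5] → .
    (3,6)@(7, 13): e=[0,9,-3] → .  [on edge]
  covered (2 px):
    . . . . . .
    . . . . . X
    . . . . . .
    . . . . X .
    . . . . . .
    . . . . . .
    . . . . . .

Result: [1,1,4]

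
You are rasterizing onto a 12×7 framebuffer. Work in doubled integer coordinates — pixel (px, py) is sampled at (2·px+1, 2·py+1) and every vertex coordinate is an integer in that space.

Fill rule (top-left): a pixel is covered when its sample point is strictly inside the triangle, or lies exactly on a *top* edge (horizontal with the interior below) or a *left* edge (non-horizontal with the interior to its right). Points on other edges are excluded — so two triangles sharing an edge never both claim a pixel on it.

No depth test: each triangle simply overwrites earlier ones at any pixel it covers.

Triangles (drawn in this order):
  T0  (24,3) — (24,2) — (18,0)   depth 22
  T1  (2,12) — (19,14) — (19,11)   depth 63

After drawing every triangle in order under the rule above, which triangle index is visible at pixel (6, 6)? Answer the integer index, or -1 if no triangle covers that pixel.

T0:
  2·area = 6  (B↔C swapped to make it positive)
  edge (24, 3)→(18, 0): d=(-6,-3) top-left  bias=+0
  edge (18, 0)→(24, 2): d=(6,2) right/bottom  bias=-1
  edge (24, 2)→(24, 3): d=(0,1) right/bottom  bias=-1
    (10,0)@(21, 1): e=[3,0,3] → ·  [on edge]
  covered (0 px):
    · · · · · · · · · · · ·
    · · · · · · · · · · · ·
    · · · · · · · · · · · ·
    · · · · · · · · · · · ·
    · · · · · · · · · · · ·
    · · · · · · · · · · · ·
    · · · · · · · · · · · ·
T1:
  2·area = 51  (B↔C swapped to make it positive)
  edge (2, 12)→(19, 11): d=(17,-1) top-left  bias=+0
  edge (19, 11)→(19, 14): d=(0,3) right/bottom  bias=-1
  edge (19, 14)→(2, 12): d=(-17,-2) top-left  bias=+0
    (9,0)@(19, 1): e=[-170,0,221] → ·  [on edge]
    (9,1)@(19, 3): e=[-136,0,187] → ·  [on edge]
    (9,2)@(19, 5): e=[-102,0,153] → ·  [on edge]
    (9,3)@(19, 7): e=[-68,0,119] → ·  [on edge]
    (9,4)@(19, 9): e=[-34,0,85] → ·  [on edge]
    (9,5)@(19, 11): e=[0,0,51] → ·  [on edge]
    (5,6)@(11, 13): e=[26,24,1] → #
    (6,6)@(13, 13): e=[28,18,5] → #
    (7,6)@(15, 13): e=[30,12,9] → #
    (8,6)@(17, 13): e=[32,6,13] → #
    (9,6)@(19, 13): e=[34,0,17] → ·  [on edge]
  covered (4 px):
    · · · · · · · · · · · ·
    · · · · · · · · · · · ·
    · · · · · · · · · · · ·
    · · · · · · · · · · · ·
    · · · · · · · · · · · ·
    · · · · · · · · · · · ·
    · · · · · # # # # · · ·

Z-buffer (winner per pixel, '.' = empty):
  . . . . . . . . . . . .
  . . . . . . . . . . . .
  . . . . . . . . . . . .
  . . . . . . . . . . . .
  . . . . . . . . . . . .
  . . . . . . . . . . . .
  . . . . . 1 1 1 1 . . .

Result: 1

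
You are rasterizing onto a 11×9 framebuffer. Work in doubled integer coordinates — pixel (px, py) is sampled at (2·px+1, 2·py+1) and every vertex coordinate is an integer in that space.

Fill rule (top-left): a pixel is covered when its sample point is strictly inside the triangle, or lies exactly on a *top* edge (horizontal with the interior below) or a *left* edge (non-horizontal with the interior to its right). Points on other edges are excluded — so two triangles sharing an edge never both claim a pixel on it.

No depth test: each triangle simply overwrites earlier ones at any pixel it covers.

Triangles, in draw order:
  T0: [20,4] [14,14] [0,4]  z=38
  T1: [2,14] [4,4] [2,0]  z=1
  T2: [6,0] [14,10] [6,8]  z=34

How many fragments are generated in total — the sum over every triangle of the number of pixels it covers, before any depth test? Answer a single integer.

T0:
  2·area = 200
  edge (20, 4)→(14, 14): d=(-6,10) right/bottom  bias=-1
  edge (14, 14)→(0, 4): d=(-14,-10) top-left  bias=+0
  edge (0, 4)→(20, 4): d=(20,0) top-left  bias=+0
    (1,2)@(3, 5): e=[164,16,20] → █
    (2,2)@(5, 5): e=[144,36,20] → █
    (3,2)@(7, 5): e=[124,56,20] → █
    (4,2)@(9, 5): e=[104,76,20] → █
    (5,2)@(11, 5): e=[84,96,20] → █
    (6,2)@(13, 5): e=[64,116,20] → █
    (7,2)@(15, 5): e=[44,136,20] → █
    (8,2)@(17, 5): e=[24,156,20] → █
    (9,2)@(19, 5): e=[4,176,20] → █
    (10,2)@(21, 5): e=[-16,196,20] → ·
    (1,3)@(3, 7): e=[152,-12,60] → ·
    (2,3)@(5, 7): e=[132,8,60] → █
    (3,4)@(7, 9): e=[100,0,100] → █  [on edge]
    (8,4)@(17, 9): e=[0,100,100] → ·  [on edge]
  covered (25 px):
    · · · · · · · · · · ·
    · · · · · · · · · · ·
    · █ █ █ █ █ █ █ █ █ ·
    · · █ █ █ █ █ █ █ · ·
    · · · █ █ █ █ █ · · ·
    · · · · · █ █ █ · · ·
    · · · · · · █ · · · ·
    · · · · · · · · · · ·
    · · · · · · · · · · ·
T1:
  2·area = 28  (B↔C swapped to make it positive)
  edge (2, 14)→(2, 0): d=(0,-14) top-left  bias=+0
  edge (2, 0)→(4, 4): d=(2,4) right/bottom  bias=-1
  edge (4, 4)→(2, 14): d=(-2,10) right/bottom  bias=-1
    (1,1)@(3, 3): e=[14,2,12] → █
    (2,1)@(5, 3): e=[42,-6,-8] → ·
    (1,2)@(3, 5): e=[14,6,8] → █
    (2,2)@(5, 5): e=[42,-2,-12] → ·
    (1,3)@(3, 7): e=[14,10,4] → █
    (2,3)@(5, 7): e=[42,2,-16] → ·
    (1,4)@(3, 9): e=[14,14,0] → ·  [on edge]
  covered (3 px):
    · · · · · · · · · · ·
    · █ · · · · · · · · ·
    · █ · · · · · · · · ·
    · █ · · · · · · · · ·
    · · · · · · · · · · ·
    · · · · · · · · · · ·
    · · · · · · · · · · ·
    · · · · · · · · · · ·
    · · · · · · · · · · ·
T2:
  2·area = 64
  edge (6, 0)→(14, 10): d=(8,10) right/bottom  bias=-1
  edge (14, 10)→(6, 8): d=(-8,-2) top-left  bias=+0
  edge (6, 8)→(6, 0): d=(0,-8) top-left  bias=+0
    (3,1)@(7, 3): e=[14,42,8] → █
    (4,1)@(9, 3): e=[-6,46,24] → ·
    (3,2)@(7, 5): e=[30,26,8] → █
    (4,2)@(9, 5): e=[10,30,24] → █
    (5,2)@(11, 5): e=[-10,34,40] → ·
    (3,3)@(7, 7): e=[46,10,8] → █
    (5,3)@(11, 7): e=[6,18,40] → █
    (6,3)@(13, 7): e=[-14,22,56] → ·
    (3,4)@(7, 9): e=[62,-6,8] → ·
    (4,4)@(9, 9): e=[42,-2,24] → ·
    (5,4)@(11, 9): e=[22,2,40] → █
    (6,4)@(13, 9): e=[2,6,56] → █
  covered (8 px):
    · · · · · · · · · · ·
    · · · █ · · · · · · ·
    · · · █ █ · · · · · ·
    · · · █ █ █ · · · · ·
    · · · · · █ █ · · · ·
    · · · · · · · · · · ·
    · · · · · · · · · · ·
    · · · · · · · · · · ·
    · · · · · · · · · · ·

Answer: 36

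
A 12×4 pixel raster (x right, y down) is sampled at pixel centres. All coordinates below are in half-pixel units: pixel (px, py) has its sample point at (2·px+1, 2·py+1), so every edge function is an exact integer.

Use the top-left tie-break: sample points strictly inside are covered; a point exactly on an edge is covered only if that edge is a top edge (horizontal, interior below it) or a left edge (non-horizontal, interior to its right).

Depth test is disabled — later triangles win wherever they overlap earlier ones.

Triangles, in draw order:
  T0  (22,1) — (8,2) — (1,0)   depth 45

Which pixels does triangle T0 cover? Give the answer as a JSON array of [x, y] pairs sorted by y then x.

T0:
  2·area = 35
  edge (22, 1)→(8, 2): d=(-14,1) right/bottom  bias=-1
  edge (8, 2)→(1, 0): d=(-7,-2) top-left  bias=+0
  edge (1, 0)→(22, 1): d=(21,1) right/bottom  bias=-1
    (2,0)@(5, 1): e=[17,1,17] → █
    (3,0)@(7, 1): e=[15,5,15] → █
    (4,0)@(9, 1): e=[13,9,13] → █
    (5,0)@(11, 1): e=[11,13,11] → █
    (6,0)@(13, 1): e=[9,17,9] → █
    (7,0)@(15, 1): e=[7,21,7] → █
    (8,0)@(17, 1): e=[5,25,5] → █
    (9,0)@(19, 1): e=[3,29,3] → █
    (10,0)@(21, 1): e=[1,33,1] → █
    (11,0)@(23, 1): e=[-1,37,-1] → ·
    (2,1)@(5, 3): e=[-11,-13,59] → ·
    (3,1)@(7, 3): e=[-13,-9,57] → ·
  covered (9 px):
    · · █ █ █ █ █ █ █ █ █ ·
    · · · · · · · · · · · ·
    · · · · · · · · · · · ·
    · · · · · · · · · · · ·

Answer: [[2,0],[3,0],[4,0],[5,0],[6,0],[7,0],[8,0],[9,0],[10,0]]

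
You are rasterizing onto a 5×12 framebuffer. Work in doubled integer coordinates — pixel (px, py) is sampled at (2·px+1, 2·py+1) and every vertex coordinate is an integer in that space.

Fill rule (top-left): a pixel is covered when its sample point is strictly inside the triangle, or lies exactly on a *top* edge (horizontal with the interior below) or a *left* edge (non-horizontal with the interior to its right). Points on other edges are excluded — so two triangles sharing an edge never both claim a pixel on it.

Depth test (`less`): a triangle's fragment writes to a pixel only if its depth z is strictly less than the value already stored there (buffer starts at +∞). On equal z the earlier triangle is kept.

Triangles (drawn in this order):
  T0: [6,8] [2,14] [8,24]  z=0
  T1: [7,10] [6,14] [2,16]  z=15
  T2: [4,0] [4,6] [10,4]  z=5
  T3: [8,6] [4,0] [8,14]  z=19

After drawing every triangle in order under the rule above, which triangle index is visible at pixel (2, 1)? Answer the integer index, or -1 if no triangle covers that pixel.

T0:
  2·area = 76  (B↔C swapped to make it positive)
  edge (6, 8)→(8, 24): d=(2,16) right/bottom  bias=-1
  edge (8, 24)→(2, 14): d=(-6,-10) top-left  bias=+0
  edge (2, 14)→(6, 8): d=(4,-6) top-left  bias=+0
    (2,5)@(5, 11): e=[22,48,6] → X
    (3,5)@(7, 11): e=[-10,68,18] → .
    (1,6)@(3, 13): e=[58,16,2] → X
    (3,6)@(7, 13): e=[-6,56,26] → .
    (1,7)@(3, 15): e=[62,4,10] → X
    (3,7)@(7, 15): e=[-2,44,34] → .
    (1,8)@(3, 17): e=[66,-8,18] → .
    (2,8)@(5, 17): e=[34,12,30] → X
    (3,8)@(7, 17): e=[2,32,42] → X
    (4,8)@(9, 17): e=[-30,52,54] → .
    (2,9)@(5, 19): e=[38,0,38] → X  [on edge]
    (4,9)@(9, 19): e=[-26,40,62] → .
  covered (10 px):
    . . . . .
    . . . . .
    . . . . .
    . . . . .
    . . . . .
    . . X . .
    . X X . .
    . X X . .
    . . X X .
    . . X X .
    . . . X .
    . . . . .
T1:
  2·area = 14
  edge (7, 10)→(6, 14): d=(-1,4) right/bottom  bias=-1
  edge (6, 14)→(2, 16): d=(-4,2) right/bottom  bias=-1
  edge (2, 16)→(7, 10): d=(5,-6) top-left  bias=+0
    (2,6)@(5, 13): e=[5,6,3] → X
    (3,6)@(7, 13): e=[-3,2,15] → .
    (1,7)@(3, 15): e=[11,2,1] → X
    (2,7)@(5, 15): e=[3,-2,13] → .
    (1,8)@(3, 17): e=[9,-6,11] → .
  covered (2 px):
    . . . . .
    . . . . .
    . . . . .
    . . . . .
    . . . . .
    . . . . .
    . . X . .
    . X . . .
    . . . . .
    . . . . .
    . . . . .
    . . . . .
T2:
  2·area = 36  (B↔C swapped to make it positive)
  edge (4, 0)→(10, 4): d=(6,4) right/bottom  bias=-1
  edge (10, 4)→(4, 6): d=(-6,2) right/bottom  bias=-1
  edge (4, 6)→(4, 0): d=(0,-6) top-left  bias=+0
    (2,0)@(5, 1): e=[2,28,6] → X
    (3,0)@(7, 1): e=[-6,24,18] → .
    (2,1)@(5, 3): e=[14,16,6] → X
    (3,1)@(7, 3): e=[6,12,18] → X
    (4,1)@(9, 3): e=[-2,8,30] → .
    (2,2)@(5, 5): e=[26,4,6] → X
    (3,2)@(7, 5): e=[18,0,18] → .  [on edge]
    (0,3)@(1, 7): e=[54,0,-18] → .  [on edge]
    (2,3)@(5, 7): e=[38,-8,6] → .
  covered (4 px):
    . . X . .
    . . X X .
    . . X . .
    . . . . .
    . . . . .
    . . . . .
    . . . . .
    . . . . .
    . . . . .
    . . . . .
    . . . . .
    . . . . .
T3:
  2·area = 32  (B↔C swapped to make it positive)
  edge (8, 6)→(8, 14): d=(0,8) right/bottom  bias=-1
  edge (8, 14)→(4, 0): d=(-4,-14) top-left  bias=+0
  edge (4, 0)→(8, 6): d=(4,6) right/bottom  bias=-1
    (2,1)@(5, 3): e=[24,2,6] → X
    (3,1)@(7, 3): e=[8,30,-6] → .
    (2,2)@(5, 5): e=[24,-6,14] → .
    (3,2)@(7, 5): e=[8,22,2] → X
    (4,2)@(9, 5): e=[-8,50,-10] → .
    (3,3)@(7, 7): e=[8,14,10] → X
    (4,3)@(9, 7): e=[-8,42,-2] → .
    (3,4)@(7, 9): e=[8,6,18] → X
    (4,4)@(9, 9): e=[-8,34,6] → .
    (3,5)@(7, 11): e=[8,-2,26] → .
  covered (4 px):
    . . . . .
    . . X . .
    . . . X .
    . . . X .
    . . . X .
    . . . . .
    . . . . .
    . . . . .
    . . . . .
    . . . . .
    . . . . .
    . . . . .

Z-buffer (winner per pixel, '.' = empty):
  . . 2 . .
  . . 2 2 .
  . . 2 3 .
  . . . 3 .
  . . . 3 .
  . . 0 . .
  . 0 0 . .
  . 0 0 . .
  . . 0 0 .
  . . 0 0 .
  . . . 0 .
  . . . . .

Final: 2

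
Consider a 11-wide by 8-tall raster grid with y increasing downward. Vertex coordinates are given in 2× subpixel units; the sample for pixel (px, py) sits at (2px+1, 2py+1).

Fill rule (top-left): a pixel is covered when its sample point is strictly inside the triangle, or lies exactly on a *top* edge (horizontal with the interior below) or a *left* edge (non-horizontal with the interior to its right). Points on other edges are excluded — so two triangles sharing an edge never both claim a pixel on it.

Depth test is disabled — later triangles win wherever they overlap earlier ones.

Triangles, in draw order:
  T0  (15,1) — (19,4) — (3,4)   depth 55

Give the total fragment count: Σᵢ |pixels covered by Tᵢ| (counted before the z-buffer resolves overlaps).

T0:
  2·area = 48
  edge (15, 1)→(19, 4): d=(4,3) right/bottom  bias=-1
  edge (19, 4)→(3, 4): d=(-16,0) right/bottom  bias=-1
  edge (3, 4)→(15, 1): d=(12,-3) top-left  bias=+0
    (7,0)@(15, 1): e=[0,48,0] → ·  [on edge]
    (3,1)@(7, 3): e=[32,16,0] → █  [on edge]
    (4,1)@(9, 3): e=[26,16,6] → █
    (5,1)@(11, 3): e=[20,16,12] → █
    (6,1)@(13, 3): e=[14,16,18] → █
    (7,1)@(15, 3): e=[8,16,24] → █
    (8,1)@(17, 3): e=[2,16,30] → █
    (9,1)@(19, 3): e=[-4,16,36] → ·
    (3,2)@(7, 5): e=[40,-16,24] → ·
    (4,2)@(9, 5): e=[34,-16,30] → ·
    (5,2)@(11, 5): e=[28,-16,36] → ·
    (6,2)@(13, 5): e=[22,-16,42] → ·
  covered (6 px):
    · · · · · · · · · · ·
    · · · █ █ █ █ █ █ · ·
    · · · · · · · · · · ·
    · · · · · · · · · · ·
    · · · · · · · · · · ·
    · · · · · · · · · · ·
    · · · · · · · · · · ·
    · · · · · · · · · · ·

Final: 6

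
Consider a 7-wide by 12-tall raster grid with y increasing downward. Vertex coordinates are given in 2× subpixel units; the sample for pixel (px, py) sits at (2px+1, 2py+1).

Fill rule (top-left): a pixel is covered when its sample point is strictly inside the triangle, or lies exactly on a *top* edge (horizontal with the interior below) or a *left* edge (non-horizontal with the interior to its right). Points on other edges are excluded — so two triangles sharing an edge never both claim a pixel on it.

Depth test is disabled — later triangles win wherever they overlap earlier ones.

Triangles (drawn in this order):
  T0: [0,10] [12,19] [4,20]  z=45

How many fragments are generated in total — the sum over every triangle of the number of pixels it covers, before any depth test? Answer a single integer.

T0:
  2·area = 84
  edge (0, 10)→(12, 19): d=(12,9) right/bottom  bias=-1
  edge (12, 19)→(4, 20): d=(-8,1) right/bottom  bias=-1
  edge (4, 20)→(0, 10): d=(-4,-10) top-left  bias=+0
    (0,5)@(1, 11): e=[3,75,6] → X
    (1,5)@(3, 11): e=[-15,73,26] → .
    (0,6)@(1, 13): e=[27,59,-2] → .
    (1,6)@(3, 13): e=[9,57,18] → X
    (2,6)@(5, 13): e=[-9,55,38] → .
    (1,7)@(3, 15): e=[33,41,10] → X
    (2,7)@(5, 15): e=[15,39,30] → X
    (3,7)@(7, 15): e=[-3,37,50] → .
    (1,8)@(3, 17): e=[57,25,2] → X
    (3,8)@(7, 17): e=[21,21,42] → X
    (4,8)@(9, 17): e=[3,19,62] → X
    (5,8)@(11, 17): e=[-15,17,82] → .
  covered (12 px):
    . . . . . . .
    . . . . . . .
    . . . . . . .
    . . . . . . .
    . . . . . . .
    X . . . . . .
    . X . . . . .
    . X X . . . .
    . X X X X . .
    . . X X X X .
    . . . . . . .
    . . . . . . .

Answer: 12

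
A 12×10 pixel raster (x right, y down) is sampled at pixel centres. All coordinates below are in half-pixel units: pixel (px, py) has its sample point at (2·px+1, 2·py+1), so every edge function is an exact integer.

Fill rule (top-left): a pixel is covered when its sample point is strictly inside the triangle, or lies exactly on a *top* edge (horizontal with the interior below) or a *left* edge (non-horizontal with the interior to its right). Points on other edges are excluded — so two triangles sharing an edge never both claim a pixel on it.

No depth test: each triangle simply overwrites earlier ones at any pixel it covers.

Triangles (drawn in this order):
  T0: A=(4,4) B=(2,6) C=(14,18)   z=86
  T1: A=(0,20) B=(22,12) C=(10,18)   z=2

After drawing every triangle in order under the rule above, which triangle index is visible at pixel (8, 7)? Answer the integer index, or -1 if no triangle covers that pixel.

T0:
  2·area = 48  (B↔C swapped to make it positive)
  edge (4, 4)→(14, 18): d=(10,14) right/bottom  bias=-1
  edge (14, 18)→(2, 6): d=(-12,-12) top-left  bias=+0
  edge (2, 6)→(4, 4): d=(2,-2) top-left  bias=+0
    (3,0)@(7, 1): e=[-72,120,0] → ·  [on edge]
    (2,1)@(5, 3): e=[-24,72,0] → ·  [on edge]
    (0,2)@(1, 5): e=[52,0,-4] → ·  [on edge]
    (1,2)@(3, 5): e=[24,24,0] → █  [on edge]
    (2,2)@(5, 5): e=[-4,48,4] → ·
    (0,3)@(1, 7): e=[72,-24,0] → ·  [on edge]
    (1,3)@(3, 7): e=[44,0,4] → █  [on edge]
    (2,3)@(5, 7): e=[16,24,8] → █
    (3,3)@(7, 7): e=[-12,48,12] → ·
    (1,4)@(3, 9): e=[64,-24,8] → ·
    (2,4)@(5, 9): e=[36,0,12] → █  [on edge]
    (3,4)@(7, 9): e=[8,24,16] → █
    (3,5)@(7, 11): e=[28,0,20] → █  [on edge]
    (4,5)@(9, 11): e=[0,24,24] → ·  [on edge]
    (4,6)@(9, 13): e=[20,0,28] → █  [on edge]
    (5,7)@(11, 15): e=[12,0,36] → █  [on edge]
    (6,8)@(13, 17): e=[4,0,44] → █  [on edge]
    (7,9)@(15, 19): e=[-4,0,52] → ·  [on edge]
  covered (9 px):
    · · · · · · · · · · · ·
    · · · · · · · · · · · ·
    · █ · · · · · · · · · ·
    · █ █ · · · · · · · · ·
    · · █ █ · · · · · · · ·
    · · · █ · · · · · · · ·
    · · · · █ · · · · · · ·
    · · · · · █ · · · · · ·
    · · · · · · █ · · · · ·
    · · · · · · · · · · · ·
T1:
  2·area = 36
  edge (0, 20)→(22, 12): d=(22,-8) top-left  bias=+0
  edge (22, 12)→(10, 18): d=(-12,6) right/bottom  bias=-1
  edge (10, 18)→(0, 20): d=(-10,2) right/bottom  bias=-1
    (7,7)@(15, 15): e=[10,6,20] → █
    (8,7)@(17, 15): e=[26,-6,16] → ·
    (4,8)@(9, 17): e=[6,18,12] → █
    (5,8)@(11, 17): e=[22,6,8] → █
    (6,8)@(13, 17): e=[38,-6,4] → ·
    (7,8)@(15, 17): e=[54,-18,0] → ·  [on edge]
    (1,9)@(3, 19): e=[2,30,4] → █
    (2,9)@(5, 19): e=[18,18,0] → ·  [on edge]
    (4,9)@(9, 19): e=[50,-6,-8] → ·
    (5,9)@(11, 19): e=[66,-18,-12] → ·
  covered (4 px):
    · · · · · · · · · · · ·
    · · · · · · · · · · · ·
    · · · · · · · · · · · ·
    · · · · · · · · · · · ·
    · · · · · · · · · · · ·
    · · · · · · · · · · · ·
    · · · · · · · · · · · ·
    · · · · · · · █ · · · ·
    · · · · █ █ · · · · · ·
    · █ · · · · · · · · · ·

Z-buffer (winner per pixel, '.' = empty):
  . . . . . . . . . . . .
  . . . . . . . . . . . .
  . 0 . . . . . . . . . .
  . 0 0 . . . . . . . . .
  . . 0 0 . . . . . . . .
  . . . 0 . . . . . . . .
  . . . . 0 . . . . . . .
  . . . . . 0 . 1 . . . .
  . . . . 1 1 0 . . . . .
  . 1 . . . . . . . . . .

Final: -1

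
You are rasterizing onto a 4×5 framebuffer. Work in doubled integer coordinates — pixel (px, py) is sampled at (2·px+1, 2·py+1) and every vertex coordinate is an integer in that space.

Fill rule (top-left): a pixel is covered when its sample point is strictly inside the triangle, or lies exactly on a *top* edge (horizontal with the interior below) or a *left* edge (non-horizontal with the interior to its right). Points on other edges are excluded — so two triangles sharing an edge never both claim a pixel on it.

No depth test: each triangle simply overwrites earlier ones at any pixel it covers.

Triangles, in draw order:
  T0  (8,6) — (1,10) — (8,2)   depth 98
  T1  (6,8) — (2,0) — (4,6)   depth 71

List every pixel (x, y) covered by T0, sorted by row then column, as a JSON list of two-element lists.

T0:
  2·area = 28
  edge (8, 6)→(1, 10): d=(-7,4) right/bottom  bias=-1
  edge (1, 10)→(8, 2): d=(7,-8) top-left  bias=+0
  edge (8, 2)→(8, 6): d=(0,4) right/bottom  bias=-1
    (3,2)@(7, 5): e=[11,13,4] → X
    (2,3)@(5, 7): e=[5,11,12] → X
    (3,3)@(7, 7): e=[-3,27,4] → .
    (2,4)@(5, 9): e=[-9,25,12] → .
  covered (2 px):
    . . . .
    . . . .
    . . . X
    . . X .
    . . . .
T1:
  2·area = 8  (B↔C swapped to make it positive)
  edge (6, 8)→(4, 6): d=(-2,-2) top-left  bias=+0
  edge (4, 6)→(2, 0): d=(-2,-6) top-left  bias=+0
  edge (2, 0)→(6, 8): d=(4,8) right/bottom  bias=-1
    (0,1)@(1, 3): e=[0,-12,20] → .  [on edge]
    (1,1)@(3, 3): e=[4,0,4] → X  [on edge]
    (2,1)@(5, 3): e=[8,12,-12] → .
    (1,2)@(3, 5): e=[0,-4,12] → .  [on edge]
    (2,3)@(5, 7): e=[0,4,4] → X  [on edge]
    (3,3)@(7, 7): e=[4,16,-12] → .
    (2,4)@(5, 9): e=[-4,0,12] → .  [on edge]
    (3,4)@(7, 9): e=[0,12,-4] → .  [on edge]
  covered (2 px):
    . . . .
    . X . .
    . . . .
    . . X .
    . . . .

Final: [[3,2],[2,3]]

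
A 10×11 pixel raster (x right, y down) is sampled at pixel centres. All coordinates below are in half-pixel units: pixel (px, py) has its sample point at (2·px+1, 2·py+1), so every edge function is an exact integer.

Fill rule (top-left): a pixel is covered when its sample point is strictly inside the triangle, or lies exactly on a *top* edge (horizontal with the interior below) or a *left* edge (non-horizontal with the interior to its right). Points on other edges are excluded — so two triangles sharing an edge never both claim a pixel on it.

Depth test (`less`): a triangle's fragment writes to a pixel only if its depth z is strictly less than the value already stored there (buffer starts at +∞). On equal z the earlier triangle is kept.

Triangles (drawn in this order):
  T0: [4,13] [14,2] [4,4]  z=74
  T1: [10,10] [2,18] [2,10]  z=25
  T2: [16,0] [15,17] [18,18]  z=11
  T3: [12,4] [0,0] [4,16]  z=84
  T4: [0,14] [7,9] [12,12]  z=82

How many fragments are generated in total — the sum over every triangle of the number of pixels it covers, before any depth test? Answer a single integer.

T0:
  2·area = 90  (B↔C swapped to make it positive)
  edge (4, 13)→(4, 4): d=(0,-9) top-left  bias=+0
  edge (4, 4)→(14, 2): d=(10,-2) top-left  bias=+0
  edge (14, 2)→(4, 13): d=(-10,11) right/bottom  bias=-1
    (9,0)@(19, 1): e=[135,0,-45] → .  [on edge]
    (4,1)@(9, 3): e=[45,0,45] → X  [on edge]
    (5,1)@(11, 3): e=[63,4,23] → X
    (6,1)@(13, 3): e=[81,8,1] → X
    (7,1)@(15, 3): e=[99,12,-21] → .
    (2,2)@(5, 5): e=[9,12,69] → X
    (3,2)@(7, 5): e=[27,16,47] → X
    (6,2)@(13, 5): e=[81,28,-19] → .
    (2,3)@(5, 7): e=[9,32,49] → X
    (5,3)@(11, 7): e=[63,44,-17] → .
    (2,4)@(5, 9): e=[9,52,29] → X
    (4,4)@(9, 9): e=[45,60,-15] → .
  covered (13 px):
    . . . . . . . . . .
    . . . . X X X . . .
    . . X X X X . . . .
    . . X X X . . . . .
    . . X X . . . . . .
    . . X . . . . . . .
    . . . . . . . . . .
    . . . . . . . . . .
    . . . . . . . . . .
    . . . . . . . . . .
    . . . . . . . . . .
T1:
  2·area = 64
  edge (10, 10)→(2, 18): d=(-8,8) right/bottom  bias=-1
  edge (2, 18)→(2, 10): d=(0,-8) top-left  bias=+0
  edge (2, 10)→(10, 10): d=(8,0) top-left  bias=+0
    (9,0)@(19, 1): e=[0,136,-72] → .  [on edge]
    (8,1)@(17, 3): e=[0,120,-56] → .  [on edge]
    (7,2)@(15, 5): e=[0,104,-40] → .  [on edge]
    (6,3)@(13, 7): e=[0,88,-24] → .  [on edge]
    (5,4)@(11, 9): e=[0,72,-8] → .  [on edge]
    (1,5)@(3, 11): e=[48,8,8] → X
    (2,5)@(5, 11): e=[32,24,8] → X
    (3,5)@(7, 11): e=[16,40,8] → X
    (4,5)@(9, 11): e=[0,56,8] → .  [on edge]
    (1,6)@(3, 13): e=[32,8,24] → X
    (3,6)@(7, 13): e=[0,40,24] → .  [on edge]
    (1,7)@(3, 15): e=[16,8,40] → X
    (2,7)@(5, 15): e=[0,24,40] → .  [on edge]
    (1,8)@(3, 17): e=[0,8,56] → .  [on edge]
    (0,9)@(1, 19): e=[0,-8,72] → .  [on edge]
  covered (6 px):
    . . . . . . . . . .
    . . . . . . . . . .
    . . . . . . . . . .
    . . . . . . . . . .
    . . . . . . . . . .
    . X X X . . . . . .
    . X X . . . . . . .
    . X . . . . . . . .
    . . . . . . . . . .
    . . . . . . . . . .
    . . . . . . . . . .
T2:
  2·area = 52  (B↔C swapped to make it positive)
  edge (16, 0)→(18, 18): d=(2,18) right/bottom  bias=-1
  edge (18, 18)→(15, 17): d=(-3,-1) top-left  bias=+0
  edge (15, 17)→(16, 0): d=(1,-17) top-left  bias=+0
    (8,4)@(17, 9): e=[0,26,26] → .  [on edge]
    (8,5)@(17, 11): e=[4,20,28] → X
    (9,5)@(19, 11): e=[-32,22,62] → .
    (1,6)@(3, 13): e=[260,0,-208] → .  [on edge]
    (8,6)@(17, 13): e=[8,14,30] → X
    (9,6)@(19, 13): e=[-28,16,64] → .
    (4,7)@(9, 15): e=[156,0,-104] → .  [on edge]
    (8,7)@(17, 15): e=[12,8,32] → X
    (9,7)@(19, 15): e=[-24,10,66] → .
    (7,8)@(15, 17): e=[52,0,0] → X  [on edge]
    (9,8)@(19, 17): e=[-20,4,68] → .
    (7,9)@(15, 19): e=[56,-6,2] → .
  covered (5 px):
    . . . . . . . . . .
    . . . . . . . . . .
    . . . . . . . . . .
    . . . . . . . . . .
    . . . . . . . . . .
    . . . . . . . . X .
    . . . . . . . . X .
    . . . . . . . . X .
    . . . . . . . X X .
    . . . . . . . . . .
    . . . . . . . . . .
T3:
  2·area = 176  (B↔C swapped to make it positive)
  edge (12, 4)→(4, 16): d=(-8,12) right/bottom  bias=-1
  edge (4, 16)→(0, 0): d=(-4,-16) top-left  bias=+0
  edge (0, 0)→(12, 4): d=(12,4) right/bottom  bias=-1
    (0,0)@(1, 1): e=[156,12,8] → X
    (1,0)@(3, 1): e=[132,44,0] → .  [on edge]
    (0,1)@(1, 3): e=[140,4,32] → X
    (1,1)@(3, 3): e=[116,36,24] → X
    (2,1)@(5, 3): e=[92,68,16] → X
    (3,1)@(7, 3): e=[68,100,8] → X
    (4,1)@(9, 3): e=[44,132,0] → .  [on edge]
    (0,2)@(1, 5): e=[124,-4,56] → .
    (1,2)@(3, 5): e=[100,28,48] → X
    (4,2)@(9, 5): e=[28,124,24] → X
    (5,2)@(11, 5): e=[4,156,16] → X
    (6,2)@(13, 5): e=[-20,188,8] → .
    (7,2)@(15, 5): e=[-44,220,0] → .  [on edge]
  covered (21 px):
    X . . . . . . . . .
    X X X X . . . . . .
    . X X X X X . . . .
    . X X X X . . . . .
    . X X X . . . . . .
    . X X X . . . . . .
    . . X . . . . . . .
    . . . . . . . . . .
    . . . . . . . . . .
    . . . . . . . . . .
    . . . . . . . . . .
T4:
  2·area = 46
  edge (0, 14)→(7, 9): d=(7,-5) top-left  bias=+0
  edge (7, 9)→(12, 12): d=(5,3) right/bottom  bias=-1
  edge (12, 12)→(0, 14): d=(-12,2) right/bottom  bias=-1
    (3,4)@(7, 9): e=[0,0,46] → .  [on edge]
    (2,5)@(5, 11): e=[4,16,26] → X
    (3,5)@(7, 11): e=[14,10,22] → X
    (4,5)@(9, 11): e=[24,4,18] → X
    (5,5)@(11, 11): e=[34,-2,14] → .
    (1,6)@(3, 13): e=[8,32,6] → X
    (3,6)@(7, 13): e=[28,20,-2] → .
    (4,6)@(9, 13): e=[38,14,-6] → .
    (1,7)@(3, 15): e=[22,42,-18] → .
    (2,7)@(5, 15): e=[32,36,-22] → .
    (8,7)@(17, 15): e=[92,0,-46] → .  [on edge]
  covered (5 px):
    . . . . . . . . . .
    . . . . . . . . . .
    . . . . . . . . . .
    . . . . . . . . . .
    . . . . . . . . . .
    . . X X X . . . . .
    . X X . . . . . . .
    . . . . . . . . . .
    . . . . . . . . . .
    . . . . . . . . . .
    . . . . . . . . . .

Result: 50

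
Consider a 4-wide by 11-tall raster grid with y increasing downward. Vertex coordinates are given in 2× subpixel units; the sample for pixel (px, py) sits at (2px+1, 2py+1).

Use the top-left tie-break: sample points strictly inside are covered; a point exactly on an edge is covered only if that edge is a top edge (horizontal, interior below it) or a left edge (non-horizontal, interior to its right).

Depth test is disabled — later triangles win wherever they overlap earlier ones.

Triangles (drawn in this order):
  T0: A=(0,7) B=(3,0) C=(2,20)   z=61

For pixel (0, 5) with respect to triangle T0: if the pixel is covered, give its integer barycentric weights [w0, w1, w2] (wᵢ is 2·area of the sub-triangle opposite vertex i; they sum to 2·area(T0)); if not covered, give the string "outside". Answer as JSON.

T0:
  2·area = 53
  edge (0, 7)→(3, 0): d=(3,-7) top-left  bias=+0
  edge (3, 0)→(2, 20): d=(-1,20) right/bottom  bias=-1
  edge (2, 20)→(0, 7): d=(-2,-13) top-left  bias=+0
    (0,2)@(1, 5): e=[1,35,17] → █
    (1,2)@(3, 5): e=[15,-5,43] → ·
    (0,3)@(1, 7): e=[7,33,13] → █
    (1,3)@(3, 7): e=[21,-7,39] → ·
    (0,4)@(1, 9): e=[13,31,9] → █
    (1,4)@(3, 9): e=[27,-9,35] → ·
    (0,5)@(1, 11): e=[19,29,5] → █
    (1,5)@(3, 11): e=[33,-11,31] → ·
    (0,6)@(1, 13): e=[25,27,1] → █
    (1,6)@(3, 13): e=[39,-13,27] → ·
    (0,7)@(1, 15): e=[31,25,-3] → ·
  covered (5 px):
    · · · ·
    · · · ·
    █ · · ·
    █ · · ·
    █ · · ·
    █ · · ·
    █ · · ·
    · · · ·
    · · · ·
    · · · ·
    · · · ·

Final: [29,5,19]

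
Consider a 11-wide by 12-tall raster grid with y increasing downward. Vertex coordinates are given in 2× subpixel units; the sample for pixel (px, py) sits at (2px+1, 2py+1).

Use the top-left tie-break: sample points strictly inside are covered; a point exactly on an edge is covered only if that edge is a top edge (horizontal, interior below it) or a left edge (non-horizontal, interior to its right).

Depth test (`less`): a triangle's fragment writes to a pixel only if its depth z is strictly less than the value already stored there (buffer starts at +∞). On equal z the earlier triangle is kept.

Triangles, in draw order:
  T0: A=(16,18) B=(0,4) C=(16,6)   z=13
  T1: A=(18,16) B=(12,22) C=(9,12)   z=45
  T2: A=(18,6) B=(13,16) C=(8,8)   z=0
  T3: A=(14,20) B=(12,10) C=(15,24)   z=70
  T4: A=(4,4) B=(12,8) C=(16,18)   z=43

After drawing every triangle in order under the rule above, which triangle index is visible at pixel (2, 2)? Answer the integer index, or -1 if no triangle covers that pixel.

T0:
  2·area = 192
  edge (16, 18)→(0, 4): d=(-16,-14) top-left  bias=+0
  edge (0, 4)→(16, 6): d=(16,2) right/bottom  bias=-1
  edge (16, 6)→(16, 18): d=(0,12) right/bottom  bias=-1
    (1,2)@(3, 5): e=[26,10,156] → X
    (2,2)@(5, 5): e=[54,6,132] → X
    (3,2)@(7, 5): e=[82,2,108] → X
    (4,2)@(9, 5): e=[110,-2,84] → .
    (1,3)@(3, 7): e=[-6,42,156] → .
    (2,3)@(5, 7): e=[22,38,132] → X
    (4,3)@(9, 7): e=[78,30,84] → X
    (5,3)@(11, 7): e=[106,26,60] → X
    (6,3)@(13, 7): e=[134,22,36] → X
    (7,3)@(15, 7): e=[162,18,12] → X
    (8,3)@(17, 7): e=[190,14,-12] → .
    (2,4)@(5, 9): e=[-10,70,132] → .
  covered (24 px):
    . . . . . . . . . . .
    . . . . . . . . . . .
    . X X X . . . . . . .
    . . X X X X X X . . .
    . . . X X X X X . . .
    . . . . X X X X . . .
    . . . . . X X X . . .
    . . . . . . X X . . .
    . . . . . . . X . . .
    . . . . . . . . . . .
    . . . . . . . . . . .
    . . . . . . . . . . .
T1:
  2·area = 78
  edge (18, 16)→(12, 22): d=(-6,6) right/bottom  bias=-1
  edge (12, 22)→(9, 12): d=(-3,-10) top-left  bias=+0
  edge (9, 12)→(18, 16): d=(9,4) right/bottom  bias=-1
    (5,6)@(11, 13): e=[60,17,1] → X
    (6,6)@(13, 13): e=[48,37,-7] → .
    (10,6)@(21, 13): e=[0,117,-39] → .  [on edge]
    (5,7)@(11, 15): e=[48,11,19] → X
    (6,7)@(13, 15): e=[36,31,11] → X
    (7,7)@(15, 15): e=[24,51,3] → X
    (8,7)@(17, 15): e=[12,71,-5] → .
    (9,7)@(19, 15): e=[0,91,-13] → .  [on edge]
    (5,8)@(11, 17): e=[36,5,37] → X
    (8,8)@(17, 17): e=[0,65,13] → .  [on edge]
    (5,9)@(11, 19): e=[24,-1,55] → .
    (6,9)@(13, 19): e=[12,19,47] → X
    (7,9)@(15, 19): e=[0,39,39] → .  [on edge]
    (6,10)@(13, 21): e=[0,13,65] → .  [on edge]
    (5,11)@(11, 23): e=[0,-13,91] → .  [on edge]
  covered (8 px):
    . . . . . . . . . . .
    . . . . . . . . . . .
    . . . . . . . . . . .
    . . . . . . . . . . .
    . . . . . . . . . . .
    . . . . . . . . . . .
    . . . . . X . . . . .
    . . . . . X X X . . .
    . . . . . X X X . . .
    . . . . . . X . . . .
    . . . . . . . . . . .
    . . . . . . . . . . .
T2:
  2·area = 90
  edge (18, 6)→(13, 16): d=(-5,10) right/bottom  bias=-1
  edge (13, 16)→(8, 8): d=(-5,-8) top-left  bias=+0
  edge (8, 8)→(18, 6): d=(10,-2) top-left  bias=+0
    (6,3)@(13, 7): e=[45,45,0] → X  [on edge]
    (7,3)@(15, 7): e=[25,61,4] → X
    (8,3)@(17, 7): e=[5,77,8] → X
    (9,3)@(19, 7): e=[-15,93,12] → .
    (1,4)@(3, 9): e=[135,-45,0] → .  [on edge]
    (4,4)@(9, 9): e=[75,3,12] → X
    (5,4)@(11, 9): e=[55,19,16] → X
    (8,4)@(17, 9): e=[-5,67,28] → .
    (4,5)@(9, 11): e=[65,-7,32] → .
    (5,5)@(11, 11): e=[45,9,36] → X
    (8,5)@(17, 11): e=[-15,57,48] → .
    (5,6)@(11, 13): e=[35,-1,56] → .
  covered (12 px):
    . . . . . . . . . . .
    . . . . . . . . . . .
    . . . . . . . . . . .
    . . . . . . X X X . .
    . . . . X X X X . . .
    . . . . . X X X . . .
    . . . . . . X . . . .
    . . . . . . X . . . .
    . . . . . . . . . . .
    . . . . . . . . . . .
    . . . . . . . . . . .
    . . . . . . . . . . .
T3:
  2·area = 2
  edge (14, 20)→(12, 10): d=(-2,-10) top-left  bias=+0
  edge (12, 10)→(15, 24): d=(3,14) right/bottom  bias=-1
  edge (15, 24)→(14, 20): d=(-1,-4) top-left  bias=+0
    (5,2)@(11, 5): e=[0,-1,3] → .  [on edge]
    (6,7)@(13, 15): e=[0,1,1] → X  [on edge]
    (7,7)@(15, 15): e=[20,-27,9] → .
    (6,8)@(13, 17): e=[-4,7,-1] → .
  covered (1 px):
    . . . . . . . . . . .
    . . . . . . . . . . .
    . . . . . . . . . . .
    . . . . . . . . . . .
    . . . . . . . . . . .
    . . . . . . . . . . .
    . . . . . . . . . . .
    . . . . . . X . . . .
    . . . . . . . . . . .
    . . . . . . . . . . .
    . . . . . . . . . . .
    . . . . . . . . . . .
T4:
  2·area = 64
  edge (4, 4)→(12, 8): d=(8,4) right/bottom  bias=-1
  edge (12, 8)→(16, 18): d=(4,10) right/bottom  bias=-1
  edge (16, 18)→(4, 4): d=(-12,-14) top-left  bias=+0
    (2,2)@(5, 5): e=[4,58,2] → X
    (3,2)@(7, 5): e=[-4,38,30] → .
    (2,3)@(5, 7): e=[20,66,-22] → .
    (3,3)@(7, 7): e=[12,46,6] → X
    (4,3)@(9, 7): e=[4,26,34] → X
    (5,3)@(11, 7): e=[-4,6,62] → .
    (3,4)@(7, 9): e=[28,54,-18] → .
    (4,4)@(9, 9): e=[20,34,10] → X
    (5,4)@(11, 9): e=[12,14,38] → X
    (6,4)@(13, 9): e=[4,-6,66] → .
    (4,5)@(9, 11): e=[36,42,-14] → .
    (5,5)@(11, 11): e=[28,22,14] → X
  covered (8 px):
    . . . . . . . . . . .
    . . . . . . . . . . .
    . . X . . . . . . . .
    . . . X X . . . . . .
    . . . . X X . . . . .
    . . . . . X X . . . .
    . . . . . . X . . . .
    . . . . . . . . . . .
    . . . . . . . . . . .
    . . . . . . . . . . .
    . . . . . . . . . . .
    . . . . . . . . . . .

Z-buffer (winner per pixel, '.' = empty):
  . . . . . . . . . . .
  . . . . . . . . . . .
  . 0 0 0 . . . . . . .
  . . 0 0 0 0 2 2 2 . .
  . . . 0 2 2 2 2 . . .
  . . . . 0 2 2 2 . . .
  . . . . . 0 2 0 . . .
  . . . . . 1 2 0 . . .
  . . . . . 1 1 0 . . .
  . . . . . . 1 . . . .
  . . . . . . . . . . .
  . . . . . . . . . . .

Final: 0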